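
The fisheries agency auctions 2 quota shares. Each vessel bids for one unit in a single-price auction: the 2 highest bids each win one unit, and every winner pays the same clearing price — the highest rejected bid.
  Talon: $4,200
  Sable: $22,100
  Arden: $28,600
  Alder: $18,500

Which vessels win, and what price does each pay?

Bids ranked high→low: 28,600 (Arden), 22,100 (Sable), 18,500 (Alder), 4,200 (Talon)
Winners (2 units): Arden, Sable.
First losing bid is Alder's $18,500, which sets the uniform price.

Arden, Sable; each pays $18,500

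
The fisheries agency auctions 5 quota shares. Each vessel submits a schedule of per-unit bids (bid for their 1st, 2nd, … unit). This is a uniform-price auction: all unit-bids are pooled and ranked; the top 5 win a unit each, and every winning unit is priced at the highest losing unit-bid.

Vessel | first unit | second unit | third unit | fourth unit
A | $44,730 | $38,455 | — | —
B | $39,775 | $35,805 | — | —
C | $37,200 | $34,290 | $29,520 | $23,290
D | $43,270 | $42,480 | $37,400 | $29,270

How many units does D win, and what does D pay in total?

Merging the schedules and taking the best 5: 44,730 (A-1), 43,270 (D-1), 42,480 (D-2), 39,775 (B-1), 38,455 (A-2)
First bid not allocated: $37,400.
D wins 2 unit(s) at $37,400 each.

D: 2 units, pays $74,800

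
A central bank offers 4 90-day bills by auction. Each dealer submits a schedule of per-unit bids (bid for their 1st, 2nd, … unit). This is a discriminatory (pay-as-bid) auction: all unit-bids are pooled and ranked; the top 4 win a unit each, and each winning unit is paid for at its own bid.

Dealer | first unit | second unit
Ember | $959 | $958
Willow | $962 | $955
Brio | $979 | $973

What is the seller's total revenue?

Total revenue: $3,873

Pooled unit-bids ranked (top 4): 979 (Brio-1), 973 (Brio-2), 962 (Willow-1), 959 (Ember-1)
Next rejected bid: $958 (not a price — pay-as-bid).
Each winning unit pays its own bid.
Revenue = 979 + 973 + 962 + 959 = $3,873.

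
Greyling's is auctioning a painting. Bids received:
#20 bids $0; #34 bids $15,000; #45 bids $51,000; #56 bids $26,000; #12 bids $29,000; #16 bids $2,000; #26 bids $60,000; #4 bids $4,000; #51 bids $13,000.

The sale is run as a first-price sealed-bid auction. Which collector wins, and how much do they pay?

#26 pays $60,000

Rule: the highest bidder wins and pays their own bid.
Bids in order: 60,000 (#26) > 51,000 (#45) > 29,000 (#12) > 26,000 (#56) > 15,000 (#34) > 13,000 (#51) > …
First-price: #26 pays what they bid, $60,000.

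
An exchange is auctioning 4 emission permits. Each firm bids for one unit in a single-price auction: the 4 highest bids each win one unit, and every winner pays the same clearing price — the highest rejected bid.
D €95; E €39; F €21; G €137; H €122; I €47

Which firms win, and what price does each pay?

G, H, D, I; each pays €39

Ordering the bids: 137 (G), 122 (H), 95 (D), 47 (I), 39 (E), 21 (F)
The 4 highest are G, H, D, I.
First losing bid is E's €39, which sets the uniform price.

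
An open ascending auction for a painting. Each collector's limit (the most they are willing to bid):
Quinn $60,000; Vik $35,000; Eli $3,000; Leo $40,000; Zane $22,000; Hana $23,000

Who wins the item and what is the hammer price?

Quinn wins at $40,000

Open ascending-bid auction: the price rises until one bidder remains; the winner pays the price at which the last rival dropped out.
Limits in order: 60,000 (Quinn) > 40,000 (Leo) > 35,000 (Vik) > 23,000 (Hana) > 22,000 (Zane) > 3,000 (Eli)
Bidding ends when Leo exits at $40,000; Quinn takes it.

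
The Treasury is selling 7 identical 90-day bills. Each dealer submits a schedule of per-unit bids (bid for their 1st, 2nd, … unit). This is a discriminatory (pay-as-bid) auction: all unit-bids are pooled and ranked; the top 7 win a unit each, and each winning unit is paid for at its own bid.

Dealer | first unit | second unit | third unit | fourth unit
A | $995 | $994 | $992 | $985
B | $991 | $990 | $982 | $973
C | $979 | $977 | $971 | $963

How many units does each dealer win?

Merging the schedules and taking the best 7: 995 (A-1), 994 (A-2), 992 (A-3), 991 (B-1), 990 (B-2), 985 (A-4), 982 (B-3)
Next rejected bid: $979 (not a price — pay-as-bid).
Allocation: A 4, B 3.

A 4, B 3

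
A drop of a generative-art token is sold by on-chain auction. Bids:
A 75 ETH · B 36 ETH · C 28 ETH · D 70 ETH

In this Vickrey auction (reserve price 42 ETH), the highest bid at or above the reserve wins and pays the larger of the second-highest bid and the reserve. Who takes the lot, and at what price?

Vickrey auction (reserve price 42 ETH): the highest bid at or above the reserve wins and pays the larger of the second-highest bid and the reserve.
Sorting bids: 75 (A) > 70 (D) > 36 (B) > 28 (C)
Highest eligible bid: A at 75 ETH.
Second-highest bid 70 ETH exceeds the reserve 42 ETH → payment 70 ETH.

A pays 70 ETH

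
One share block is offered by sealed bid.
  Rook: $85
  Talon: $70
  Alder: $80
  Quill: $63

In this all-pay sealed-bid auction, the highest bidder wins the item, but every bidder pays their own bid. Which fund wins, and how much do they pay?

Bids in order: 85 (Rook) > 80 (Alder) > 70 (Talon) > 63 (Quill)
Rook is highest and takes the item; every bidder forfeits their bid.

Rook pays $85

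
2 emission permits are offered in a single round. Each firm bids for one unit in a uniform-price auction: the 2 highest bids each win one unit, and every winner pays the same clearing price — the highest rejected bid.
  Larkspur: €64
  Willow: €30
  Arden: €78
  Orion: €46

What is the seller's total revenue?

Bids ranked high→low: 78 (Arden), 64 (Larkspur), 46 (Orion), 30 (Willow)
Winners (2 units): Arden, Larkspur.
First losing bid is Orion's €46, which sets the uniform price.
Total revenue = 2 × €46 = €92.

Total revenue: €92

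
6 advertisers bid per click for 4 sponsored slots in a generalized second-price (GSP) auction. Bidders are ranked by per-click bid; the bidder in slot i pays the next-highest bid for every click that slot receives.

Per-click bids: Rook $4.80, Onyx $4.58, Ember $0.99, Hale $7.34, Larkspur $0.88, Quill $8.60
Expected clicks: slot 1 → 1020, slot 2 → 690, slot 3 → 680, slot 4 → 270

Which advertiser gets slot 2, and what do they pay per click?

Ranked by bid: $8.60 (Quill) > $7.34 (Hale) > $4.80 (Rook) > $4.58 (Onyx) > $0.99 (Ember) > …
Slot 2 goes to the second-ranked bidder, Hale, who pays the next bid down: $4.80/click.

Hale; $4.80 per click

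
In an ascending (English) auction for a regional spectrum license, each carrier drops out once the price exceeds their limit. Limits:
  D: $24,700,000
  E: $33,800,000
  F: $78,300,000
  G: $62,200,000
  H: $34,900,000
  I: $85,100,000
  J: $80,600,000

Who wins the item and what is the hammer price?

Sorting limits: 85,100,000 (I) > 80,600,000 (J) > 78,300,000 (F) > 62,200,000 (G) > 34,900,000 (H) > 33,800,000 (E) > …
Once the price passes $80,600,000, only I is left; the hammer falls at J's limit of $80,600,000.

I wins at $80,600,000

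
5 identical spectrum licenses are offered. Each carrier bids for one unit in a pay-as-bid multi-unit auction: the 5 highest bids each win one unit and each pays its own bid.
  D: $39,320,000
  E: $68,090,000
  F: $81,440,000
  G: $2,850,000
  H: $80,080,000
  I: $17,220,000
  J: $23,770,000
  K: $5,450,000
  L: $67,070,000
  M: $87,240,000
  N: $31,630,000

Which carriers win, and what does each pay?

M $87,240,000, F $81,440,000, H $80,080,000, E $68,090,000, L $67,070,000

Sorting: 87,240,000 (M), 81,440,000 (F), 80,080,000 (H), 68,090,000 (E), 67,070,000 (L), 39,320,000 (D), 31,630,000 (N), …
The 5 highest are M, F, H, E, L.
Each winner pays its own bid: M $87,240,000, F $81,440,000, H $80,080,000, E $68,090,000, L $67,070,000.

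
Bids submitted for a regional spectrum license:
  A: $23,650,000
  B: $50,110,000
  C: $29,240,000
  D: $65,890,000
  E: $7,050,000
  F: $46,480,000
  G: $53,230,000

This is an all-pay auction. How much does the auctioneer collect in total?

Sorting bids: 65,890,000 (D) > 53,230,000 (G) > 50,110,000 (B) > 46,480,000 (F) > 29,240,000 (C) > 23,650,000 (A) > …
Every bidder forfeits their bid regardless of winning.
Revenue = 23,650,000 + 50,110,000 + 29,240,000 + 65,890,000 + 7,050,000 + 46,480,000 + 53,230,000 = $275,650,000.

Total revenue: $275,650,000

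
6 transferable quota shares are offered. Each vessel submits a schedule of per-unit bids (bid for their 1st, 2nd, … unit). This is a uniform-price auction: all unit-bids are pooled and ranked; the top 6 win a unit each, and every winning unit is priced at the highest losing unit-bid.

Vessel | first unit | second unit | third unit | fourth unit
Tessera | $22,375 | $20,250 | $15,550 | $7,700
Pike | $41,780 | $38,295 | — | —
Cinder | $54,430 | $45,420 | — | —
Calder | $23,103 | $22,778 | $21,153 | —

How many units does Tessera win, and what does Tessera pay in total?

Tessera: 0 units, pays $0

All unit-bids, highest first — top 6: 54,430 (Cinder-1), 45,420 (Cinder-2), 41,780 (Pike-1), 38,295 (Pike-2), 23,103 (Calder-1), 22,778 (Calder-2)
Highest rejected unit-bid = $22,375.
Tessera wins 0 unit(s) at $22,375 each.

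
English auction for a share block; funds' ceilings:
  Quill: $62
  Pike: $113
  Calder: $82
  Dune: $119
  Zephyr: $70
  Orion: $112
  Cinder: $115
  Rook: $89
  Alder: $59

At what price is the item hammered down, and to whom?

Rule: the price rises until one bidder remains; the winner pays the price at which the last rival dropped out.
Limits ranked: 119 (Dune) > 115 (Cinder) > 113 (Pike) > 112 (Orion) > 89 (Rook) > 82 (Calder) > …
Once the price passes $115, only Dune is left; the hammer falls at Cinder's limit of $115.

Dune wins at $115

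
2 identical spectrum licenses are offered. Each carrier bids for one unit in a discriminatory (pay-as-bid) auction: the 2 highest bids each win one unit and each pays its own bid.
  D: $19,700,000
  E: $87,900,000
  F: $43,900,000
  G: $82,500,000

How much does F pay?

F pays $0

Ordering the bids: 87,900,000 (E), 82,500,000 (G), 43,900,000 (F), 19,700,000 (D)
Winners (2 units): E, G.
F does not win → $0.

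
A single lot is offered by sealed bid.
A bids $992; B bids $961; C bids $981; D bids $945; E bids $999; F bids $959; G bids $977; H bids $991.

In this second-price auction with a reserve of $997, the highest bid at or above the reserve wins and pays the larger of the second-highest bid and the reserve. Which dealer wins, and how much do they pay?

E pays $997

Rule: the highest bid at or above the reserve wins and pays the larger of the second-highest bid and the reserve.
Bids in order: 999 (E) > 992 (A) > 991 (H) > 981 (C) > 977 (G) > 961 (B) > …
E has the top bid at or above the reserve ($999).
max(second-highest $992, reserve $997) = $997.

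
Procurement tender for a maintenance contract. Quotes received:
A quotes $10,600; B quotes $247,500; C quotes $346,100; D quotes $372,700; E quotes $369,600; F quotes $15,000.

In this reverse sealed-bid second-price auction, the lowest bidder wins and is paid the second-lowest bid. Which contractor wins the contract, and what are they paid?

A is paid $15,000

Reverse sealed-bid second-price auction: the lowest bidder wins and is paid the second-lowest bid.
Sorting bids: 10,600 (A) < 15,000 (F) < 247,500 (B) < 346,100 (C) < 369,600 (E) < 372,700 (D)
Second-price: A is paid F's bid of $15,000.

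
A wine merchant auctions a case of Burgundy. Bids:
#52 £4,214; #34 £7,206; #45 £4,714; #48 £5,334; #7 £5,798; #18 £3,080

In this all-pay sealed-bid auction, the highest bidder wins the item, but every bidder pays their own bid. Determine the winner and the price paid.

All-pay sealed-bid auction: the highest bidder wins the item, but every bidder pays their own bid.
Sorting bids: 7,206 (#34) > 5,798 (#7) > 5,334 (#48) > 4,714 (#45) > 4,214 (#52) > 3,080 (#18)
#34 wins with the top bid; all bids are sunk regardless.

#34 pays £7,206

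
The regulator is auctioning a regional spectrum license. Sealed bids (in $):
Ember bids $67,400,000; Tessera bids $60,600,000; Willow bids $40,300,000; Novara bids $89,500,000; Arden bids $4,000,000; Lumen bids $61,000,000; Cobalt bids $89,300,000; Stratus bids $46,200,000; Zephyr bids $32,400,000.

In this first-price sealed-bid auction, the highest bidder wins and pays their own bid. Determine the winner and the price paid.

Novara pays $89,500,000

Bids ranked: 89,500,000 (Novara) > 89,300,000 (Cobalt) > 67,400,000 (Ember) > 61,000,000 (Lumen) > 60,600,000 (Tessera) > 46,200,000 (Stratus) > …
Novara has the highest bid and pays exactly that: $89,500,000.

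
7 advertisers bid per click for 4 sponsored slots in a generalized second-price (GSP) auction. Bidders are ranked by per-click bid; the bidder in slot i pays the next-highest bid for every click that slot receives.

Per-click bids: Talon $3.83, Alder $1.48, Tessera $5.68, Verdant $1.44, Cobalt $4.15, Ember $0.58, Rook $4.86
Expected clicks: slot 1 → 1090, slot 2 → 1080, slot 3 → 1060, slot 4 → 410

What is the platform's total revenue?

Total revenue: $14446.00

Per-click bids in order: $5.68 (Tessera) > $4.86 (Rook) > $4.15 (Cobalt) > $3.83 (Talon) > $1.48 (Alder) > …
Slot 1: Tessera pays $4.86 × 1090 = $5297.40
Slot 2: Rook pays $4.15 × 1080 = $4482.00
Slot 3: Cobalt pays $3.83 × 1060 = $4059.80
Slot 4: Talon pays $1.48 × 410 = $606.80
Total = $14446.00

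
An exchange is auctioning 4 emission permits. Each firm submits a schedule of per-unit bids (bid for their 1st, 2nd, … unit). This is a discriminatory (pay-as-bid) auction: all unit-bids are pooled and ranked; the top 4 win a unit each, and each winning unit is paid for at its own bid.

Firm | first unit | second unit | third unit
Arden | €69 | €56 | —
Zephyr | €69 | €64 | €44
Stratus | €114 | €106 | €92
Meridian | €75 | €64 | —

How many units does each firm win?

Meridian 1, Stratus 3

Pooled unit-bids ranked (top 4): 114 (Stratus-1), 106 (Stratus-2), 92 (Stratus-3), 75 (Meridian-1)
Next rejected bid: €69 (not a price — pay-as-bid).
Allocation: Meridian 1, Stratus 3.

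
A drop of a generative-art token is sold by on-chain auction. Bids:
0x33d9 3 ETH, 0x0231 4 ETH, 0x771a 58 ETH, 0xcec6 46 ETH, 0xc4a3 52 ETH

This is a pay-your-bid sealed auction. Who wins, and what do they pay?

Pay-your-bid sealed auction: the highest bidder wins and pays their own bid.
Bids ranked: 58 (0x771a) > 52 (0xc4a3) > 46 (0xcec6) > 4 (0x0231) > 3 (0x33d9)
First-price: 0x771a pays what they bid, 58 ETH.

0x771a pays 58 ETH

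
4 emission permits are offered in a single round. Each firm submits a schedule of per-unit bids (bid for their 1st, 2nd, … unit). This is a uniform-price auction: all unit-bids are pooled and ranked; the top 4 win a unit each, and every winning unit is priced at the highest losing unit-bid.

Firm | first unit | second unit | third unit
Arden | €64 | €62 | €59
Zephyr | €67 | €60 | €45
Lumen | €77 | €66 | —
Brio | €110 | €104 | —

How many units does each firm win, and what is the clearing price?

All unit-bids, highest first — top 4: 110 (Brio-1), 104 (Brio-2), 77 (Lumen-1), 67 (Zephyr-1)
Highest rejected unit-bid = €66.
Allocation: Brio 2, Lumen 1, Zephyr 1.

Brio 2, Lumen 1, Zephyr 1; clearing price €66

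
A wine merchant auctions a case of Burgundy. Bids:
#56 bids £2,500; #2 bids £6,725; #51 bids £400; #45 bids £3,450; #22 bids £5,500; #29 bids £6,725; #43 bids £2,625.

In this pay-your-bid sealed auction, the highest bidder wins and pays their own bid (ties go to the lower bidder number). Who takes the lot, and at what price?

Rule: the highest bidder wins and pays their own bid.
Sorting bids: 6,725 (#2) > 6,725 (#29) > 5,500 (#22) > 3,450 (#45) > 2,625 (#43) > 2,500 (#56) > …
Tie at £6,725 → #2 wins by tie-break.
#2 is highest → pays own bid, £6,725.

#2 pays £6,725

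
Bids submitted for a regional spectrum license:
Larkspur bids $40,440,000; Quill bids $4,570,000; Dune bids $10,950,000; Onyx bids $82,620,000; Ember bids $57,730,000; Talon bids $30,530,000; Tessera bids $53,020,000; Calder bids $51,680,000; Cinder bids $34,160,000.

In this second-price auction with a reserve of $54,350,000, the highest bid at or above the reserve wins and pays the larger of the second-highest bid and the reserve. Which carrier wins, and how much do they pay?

Bids ranked: 82,620,000 (Onyx) > 57,730,000 (Ember) > 53,020,000 (Tessera) > 51,680,000 (Calder) > 40,440,000 (Larkspur) > 34,160,000 (Cinder) > …
Highest eligible bid: Onyx at $82,620,000.
Second-highest bid $57,730,000 exceeds the reserve $54,350,000 → payment $57,730,000.

Onyx pays $57,730,000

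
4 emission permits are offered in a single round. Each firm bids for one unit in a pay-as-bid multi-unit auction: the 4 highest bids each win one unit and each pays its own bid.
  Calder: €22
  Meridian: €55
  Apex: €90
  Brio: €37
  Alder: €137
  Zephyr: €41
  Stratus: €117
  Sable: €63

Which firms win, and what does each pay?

Ordering the bids: 137 (Alder), 117 (Stratus), 90 (Apex), 63 (Sable), 55 (Meridian), 41 (Zephyr), …
Top 4: Alder, Stratus, Apex, Sable.
Each winner pays its own bid: Alder €137, Stratus €117, Apex €90, Sable €63.

Alder €137, Stratus €117, Apex €90, Sable €63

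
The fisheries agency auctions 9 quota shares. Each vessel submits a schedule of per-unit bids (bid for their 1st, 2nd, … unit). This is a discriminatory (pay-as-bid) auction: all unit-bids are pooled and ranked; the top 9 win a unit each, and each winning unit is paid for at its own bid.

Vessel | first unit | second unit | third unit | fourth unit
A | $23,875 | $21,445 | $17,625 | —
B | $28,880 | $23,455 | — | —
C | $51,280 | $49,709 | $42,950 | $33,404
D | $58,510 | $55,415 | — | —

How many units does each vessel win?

A 1, B 2, C 4, D 2

Pooled unit-bids ranked (top 9): 58,510 (D-1), 55,415 (D-2), 51,280 (C-1), 49,709 (C-2), 42,950 (C-3), 33,404 (C-4), 28,880 (B-1), 23,875 (A-1), 23,455 (B-2)
Next rejected bid: $21,445 (not a price — pay-as-bid).
Allocation: A 1, B 2, C 4, D 2.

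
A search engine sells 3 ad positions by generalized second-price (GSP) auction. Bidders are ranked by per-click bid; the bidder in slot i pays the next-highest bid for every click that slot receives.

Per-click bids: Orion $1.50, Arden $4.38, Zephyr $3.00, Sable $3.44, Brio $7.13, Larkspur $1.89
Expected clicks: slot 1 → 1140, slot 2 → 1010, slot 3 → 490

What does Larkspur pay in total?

Larkspur pays $0.00

Sorting advertisers: $7.13 (Brio) > $4.38 (Arden) > $3.44 (Sable) > $3.00 (Zephyr) > …
Larkspur ranks below slot 3 → no slot, pays nothing.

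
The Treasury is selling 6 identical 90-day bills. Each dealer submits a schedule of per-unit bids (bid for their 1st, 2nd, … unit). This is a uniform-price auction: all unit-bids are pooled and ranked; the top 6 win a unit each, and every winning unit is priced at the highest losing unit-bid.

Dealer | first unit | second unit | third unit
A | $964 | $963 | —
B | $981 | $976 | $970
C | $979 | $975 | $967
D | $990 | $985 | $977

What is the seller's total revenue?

Merging the schedules and taking the best 6: 990 (D-1), 985 (D-2), 981 (B-1), 979 (C-1), 977 (D-3), 976 (B-2)
Highest rejected unit-bid = $975.
Allocation: B 2, C 1, D 3. Every unit priced at $975.
Revenue = 6 × 975 = $5,850.

Total revenue: $5,850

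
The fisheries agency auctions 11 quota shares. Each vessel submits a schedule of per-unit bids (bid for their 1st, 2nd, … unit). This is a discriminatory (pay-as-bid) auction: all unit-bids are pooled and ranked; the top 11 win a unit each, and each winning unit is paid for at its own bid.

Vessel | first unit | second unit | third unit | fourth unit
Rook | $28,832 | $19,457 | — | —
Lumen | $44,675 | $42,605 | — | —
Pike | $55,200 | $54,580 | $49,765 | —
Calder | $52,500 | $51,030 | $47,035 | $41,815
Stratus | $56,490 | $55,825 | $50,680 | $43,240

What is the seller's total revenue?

All unit-bids, highest first — top 11: 56,490 (Stratus-1), 55,825 (Stratus-2), 55,200 (Pike-1), 54,580 (Pike-2), 52,500 (Calder-1), 51,030 (Calder-2), 50,680 (Stratus-3), 49,765 (Pike-3), 47,035 (Calder-3), 44,675 (Lumen-1), 43,240 (Stratus-4)
Next rejected bid: $42,605 (not a price — pay-as-bid).
Each winning unit pays its own bid.
Revenue = 56,490 + 55,825 + 55,200 + 54,580 + 52,500 + 51,030 + 50,680 + 49,765 + 47,035 + 44,675 + 43,240 = $561,020.

Total revenue: $561,020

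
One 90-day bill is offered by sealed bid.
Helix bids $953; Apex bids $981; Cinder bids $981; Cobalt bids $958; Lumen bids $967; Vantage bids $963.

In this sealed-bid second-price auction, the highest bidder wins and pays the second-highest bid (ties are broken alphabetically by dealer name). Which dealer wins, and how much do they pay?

Apex pays $981

Bids in order: 981 (Apex) > 981 (Cinder) > 967 (Lumen) > 963 (Vantage) > 958 (Cobalt) > 953 (Helix)
Apex and Cinder tie at $981; tie-break gives it to Apex.
Apex is highest; pays the second-highest bid, $981.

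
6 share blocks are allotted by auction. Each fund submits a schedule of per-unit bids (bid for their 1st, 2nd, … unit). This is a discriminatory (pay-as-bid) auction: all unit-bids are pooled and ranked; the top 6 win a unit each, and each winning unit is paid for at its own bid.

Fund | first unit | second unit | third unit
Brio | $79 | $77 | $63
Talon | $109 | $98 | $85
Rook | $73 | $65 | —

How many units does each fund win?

All unit-bids, highest first — top 6: 109 (Talon-1), 98 (Talon-2), 85 (Talon-3), 79 (Brio-1), 77 (Brio-2), 73 (Rook-1)
Next rejected bid: $65 (not a price — pay-as-bid).
Allocation: Brio 2, Rook 1, Talon 3.

Brio 2, Rook 1, Talon 3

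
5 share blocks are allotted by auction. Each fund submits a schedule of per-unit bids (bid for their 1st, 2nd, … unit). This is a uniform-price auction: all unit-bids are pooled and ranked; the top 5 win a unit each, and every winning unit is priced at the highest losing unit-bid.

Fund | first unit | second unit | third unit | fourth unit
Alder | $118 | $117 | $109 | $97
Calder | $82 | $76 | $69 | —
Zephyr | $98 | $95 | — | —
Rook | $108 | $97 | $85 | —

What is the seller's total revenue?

Total revenue: $485

All unit-bids, highest first — top 5: 118 (Alder-1), 117 (Alder-2), 109 (Alder-3), 108 (Rook-1), 98 (Zephyr-1)
Highest rejected unit-bid = $97.
Allocation: Alder 3, Rook 1, Zephyr 1. Every unit priced at $97.
Revenue = 5 × 97 = $485.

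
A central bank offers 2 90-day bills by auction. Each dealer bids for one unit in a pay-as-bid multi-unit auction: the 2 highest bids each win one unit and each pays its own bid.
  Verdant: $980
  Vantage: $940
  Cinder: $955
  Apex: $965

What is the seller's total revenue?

Ordering the bids: 980 (Verdant), 965 (Apex), 955 (Cinder), 940 (Vantage)
The 2 highest are Verdant, Apex.
Total revenue = 980 + 965 = $1,945.

Total revenue: $1,945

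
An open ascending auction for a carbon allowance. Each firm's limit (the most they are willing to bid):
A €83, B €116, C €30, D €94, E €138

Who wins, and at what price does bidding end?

E wins at €116

Sorting limits: 138 (E) > 116 (B) > 94 (D) > 83 (A) > 30 (C)
Once the price passes €116, only E is left; the hammer falls at B's limit of €116.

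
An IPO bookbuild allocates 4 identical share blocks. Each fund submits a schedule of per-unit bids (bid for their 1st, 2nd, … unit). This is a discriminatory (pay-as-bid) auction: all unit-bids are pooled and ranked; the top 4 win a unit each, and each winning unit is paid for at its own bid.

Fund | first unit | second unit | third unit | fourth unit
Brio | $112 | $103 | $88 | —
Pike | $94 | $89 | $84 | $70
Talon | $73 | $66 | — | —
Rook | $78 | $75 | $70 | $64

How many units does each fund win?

Pooled unit-bids ranked (top 4): 112 (Brio-1), 103 (Brio-2), 94 (Pike-1), 89 (Pike-2)
Next rejected bid: $88 (not a price — pay-as-bid).
Allocation: Brio 2, Pike 2.

Brio 2, Pike 2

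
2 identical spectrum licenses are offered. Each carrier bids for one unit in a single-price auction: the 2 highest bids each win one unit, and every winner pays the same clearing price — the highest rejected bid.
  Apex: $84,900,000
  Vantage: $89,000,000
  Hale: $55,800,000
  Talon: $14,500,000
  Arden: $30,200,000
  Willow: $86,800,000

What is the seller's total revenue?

Sorting: 89,000,000 (Vantage), 86,800,000 (Willow), 84,900,000 (Apex), 55,800,000 (Hale), …
The 2 highest are Vantage, Willow.
First losing bid is Apex's $84,900,000, which sets the uniform price.
Total revenue = 2 × $84,900,000 = $169,800,000.

Total revenue: $169,800,000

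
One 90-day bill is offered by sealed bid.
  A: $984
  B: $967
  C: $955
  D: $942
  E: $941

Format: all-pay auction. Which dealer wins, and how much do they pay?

Rule: the highest bidder wins the item, but every bidder pays their own bid.
Sorting bids: 984 (A) > 967 (B) > 955 (C) > 942 (D) > 941 (E)
A wins with the top bid; all bids are sunk regardless.

A pays $984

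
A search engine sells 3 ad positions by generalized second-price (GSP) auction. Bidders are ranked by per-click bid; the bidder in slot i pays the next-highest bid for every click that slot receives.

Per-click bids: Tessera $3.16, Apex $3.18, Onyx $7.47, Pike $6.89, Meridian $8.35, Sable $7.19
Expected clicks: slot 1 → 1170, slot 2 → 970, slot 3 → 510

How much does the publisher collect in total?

Total revenue: $19228.10

Sorting advertisers: $8.35 (Meridian) > $7.47 (Onyx) > $7.19 (Sable) > $6.89 (Pike) > …
Slot 1: Meridian pays $7.47 × 1170 = $8739.90
Slot 2: Onyx pays $7.19 × 970 = $6974.30
Slot 3: Sable pays $6.89 × 510 = $3513.90
Total = $19228.10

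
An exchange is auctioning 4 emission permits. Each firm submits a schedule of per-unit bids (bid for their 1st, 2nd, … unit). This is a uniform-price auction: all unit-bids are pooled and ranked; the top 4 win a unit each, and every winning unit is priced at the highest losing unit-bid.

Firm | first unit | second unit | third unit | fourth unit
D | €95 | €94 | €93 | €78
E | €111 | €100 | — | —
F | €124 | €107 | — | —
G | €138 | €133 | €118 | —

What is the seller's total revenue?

Pooled unit-bids ranked (top 4): 138 (G-1), 133 (G-2), 124 (F-1), 118 (G-3)
Highest rejected unit-bid = €111.
Allocation: F 1, G 3. Every unit priced at €111.
Revenue = 4 × 111 = €444.

Total revenue: €444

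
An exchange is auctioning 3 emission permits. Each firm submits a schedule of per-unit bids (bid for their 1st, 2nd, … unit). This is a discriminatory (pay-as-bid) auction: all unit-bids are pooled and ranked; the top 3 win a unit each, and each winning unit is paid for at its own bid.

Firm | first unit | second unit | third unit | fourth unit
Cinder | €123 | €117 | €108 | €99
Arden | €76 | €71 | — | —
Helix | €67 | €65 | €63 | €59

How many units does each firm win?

Cinder 3

All unit-bids, highest first — top 3: 123 (Cinder-1), 117 (Cinder-2), 108 (Cinder-3)
Next rejected bid: €99 (not a price — pay-as-bid).
Allocation: Cinder 3.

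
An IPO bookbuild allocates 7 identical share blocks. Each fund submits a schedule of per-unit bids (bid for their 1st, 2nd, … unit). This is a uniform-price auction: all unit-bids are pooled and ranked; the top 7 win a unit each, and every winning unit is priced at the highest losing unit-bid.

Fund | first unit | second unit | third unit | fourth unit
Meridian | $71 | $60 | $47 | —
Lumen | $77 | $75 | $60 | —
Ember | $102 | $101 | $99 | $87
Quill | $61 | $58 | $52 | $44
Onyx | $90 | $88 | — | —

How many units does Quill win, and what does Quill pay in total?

Quill: 0 units, pays $0

Pooled unit-bids ranked (top 7): 102 (Ember-1), 101 (Ember-2), 99 (Ember-3), 90 (Onyx-1), 88 (Onyx-2), 87 (Ember-4), 77 (Lumen-1)
First bid not allocated: $75.
Quill wins 0 unit(s) at $75 each.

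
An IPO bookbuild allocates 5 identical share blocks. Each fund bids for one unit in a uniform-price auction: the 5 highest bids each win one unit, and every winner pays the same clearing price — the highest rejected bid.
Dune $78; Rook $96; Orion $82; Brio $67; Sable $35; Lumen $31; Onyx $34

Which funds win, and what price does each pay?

Rook, Orion, Dune, Brio, Sable; each pays $34

Sorting: 96 (Rook), 82 (Orion), 78 (Dune), 67 (Brio), 35 (Sable), 34 (Onyx), 31 (Lumen)
The 5 highest are Rook, Orion, Dune, Brio, Sable.
First losing bid is Onyx's $34, which sets the uniform price.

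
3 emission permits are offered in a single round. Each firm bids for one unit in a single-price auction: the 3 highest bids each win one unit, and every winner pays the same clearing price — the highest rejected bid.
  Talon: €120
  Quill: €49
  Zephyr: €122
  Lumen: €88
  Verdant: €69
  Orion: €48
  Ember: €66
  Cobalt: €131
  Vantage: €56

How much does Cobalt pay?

Cobalt pays €88

Sorting: 131 (Cobalt), 122 (Zephyr), 120 (Talon), 88 (Lumen), 69 (Verdant), …
Top 3: Cobalt, Zephyr, Talon.
Highest unsuccessful bid: €88 → clearing price.
Cobalt wins → pays €88.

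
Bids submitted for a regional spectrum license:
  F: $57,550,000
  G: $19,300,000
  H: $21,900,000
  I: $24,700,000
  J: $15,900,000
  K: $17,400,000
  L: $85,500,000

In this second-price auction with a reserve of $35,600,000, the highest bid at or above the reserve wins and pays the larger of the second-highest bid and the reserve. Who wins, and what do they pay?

L pays $57,550,000

Second-price auction with a reserve of $35,600,000: the highest bid at or above the reserve wins and pays the larger of the second-highest bid and the reserve.
Sorting bids: 85,500,000 (L) > 57,550,000 (F) > 24,700,000 (I) > 21,900,000 (H) > 19,300,000 (G) > 17,400,000 (K) > …
L has the top bid at or above the reserve ($85,500,000).
max(second-highest $57,550,000, reserve $35,600,000) = $57,550,000; the reserve does not bind.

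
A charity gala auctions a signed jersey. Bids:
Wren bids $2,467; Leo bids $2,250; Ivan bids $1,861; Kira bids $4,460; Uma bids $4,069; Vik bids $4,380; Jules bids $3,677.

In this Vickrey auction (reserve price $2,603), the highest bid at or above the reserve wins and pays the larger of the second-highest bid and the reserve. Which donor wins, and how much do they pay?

Kira pays $4,380

Vickrey auction (reserve price $2,603): the highest bid at or above the reserve wins and pays the larger of the second-highest bid and the reserve.
Bids in order: 4,460 (Kira) > 4,380 (Vik) > 4,069 (Uma) > 3,677 (Jules) > 2,467 (Wren) > 2,250 (Leo) > …
Kira has the top bid at or above the reserve ($4,460).
max(second-highest $4,380, reserve $2,603) = $4,380; the reserve does not bind.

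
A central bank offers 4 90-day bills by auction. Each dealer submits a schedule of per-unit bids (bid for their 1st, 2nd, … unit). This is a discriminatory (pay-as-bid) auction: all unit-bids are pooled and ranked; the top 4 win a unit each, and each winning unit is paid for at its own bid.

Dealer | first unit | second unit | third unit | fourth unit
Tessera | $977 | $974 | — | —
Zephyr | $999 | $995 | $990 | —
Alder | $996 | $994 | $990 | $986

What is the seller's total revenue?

Pooled unit-bids ranked (top 4): 999 (Zephyr-1), 996 (Alder-1), 995 (Zephyr-2), 994 (Alder-2)
Next rejected bid: $990 (not a price — pay-as-bid).
Each winning unit pays its own bid.
Revenue = 999 + 996 + 995 + 994 = $3,984.

Total revenue: $3,984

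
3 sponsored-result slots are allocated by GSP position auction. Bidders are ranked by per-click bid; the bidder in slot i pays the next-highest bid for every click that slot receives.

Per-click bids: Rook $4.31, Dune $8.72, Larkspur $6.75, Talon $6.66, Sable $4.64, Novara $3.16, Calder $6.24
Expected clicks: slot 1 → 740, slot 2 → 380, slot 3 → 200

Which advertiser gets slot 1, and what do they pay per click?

Dune; $6.75 per click

Ranked by bid: $8.72 (Dune) > $6.75 (Larkspur) > $6.66 (Talon) > $6.24 (Calder) > …
Slot 1 goes to the first-ranked bidder, Dune, who pays the next bid down: $6.75/click.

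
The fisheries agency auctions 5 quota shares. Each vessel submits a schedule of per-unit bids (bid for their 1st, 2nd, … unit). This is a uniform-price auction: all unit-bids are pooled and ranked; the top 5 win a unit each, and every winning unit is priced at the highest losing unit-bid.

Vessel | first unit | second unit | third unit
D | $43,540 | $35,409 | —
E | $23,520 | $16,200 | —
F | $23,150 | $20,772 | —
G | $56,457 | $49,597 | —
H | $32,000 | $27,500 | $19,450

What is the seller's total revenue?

All unit-bids, highest first — top 5: 56,457 (G-1), 49,597 (G-2), 43,540 (D-1), 35,409 (D-2), 32,000 (H-1)
Highest rejected unit-bid = $27,500.
Allocation: D 2, G 2, H 1. Every unit priced at $27,500.
Revenue = 5 × 27,500 = $137,500.

Total revenue: $137,500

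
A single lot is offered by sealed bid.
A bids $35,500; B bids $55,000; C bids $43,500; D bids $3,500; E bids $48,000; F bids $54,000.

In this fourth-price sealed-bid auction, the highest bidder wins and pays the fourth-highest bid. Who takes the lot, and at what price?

Fourth-price sealed-bid auction: the highest bidder wins and pays the fourth-highest bid.
Bids ranked: 55,000 (B) > 54,000 (F) > 48,000 (E) > 43,500 (C) > 35,500 (A) > 3,500 (D)
B is highest; pays the fourth-highest bid, $43,500.

B pays $43,500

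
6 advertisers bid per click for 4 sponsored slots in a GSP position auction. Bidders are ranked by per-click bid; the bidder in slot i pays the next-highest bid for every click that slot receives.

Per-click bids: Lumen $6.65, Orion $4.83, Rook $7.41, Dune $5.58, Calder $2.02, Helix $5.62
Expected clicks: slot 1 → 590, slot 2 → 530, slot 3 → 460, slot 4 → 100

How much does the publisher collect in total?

Total revenue: $9951.90

Sorting advertisers: $7.41 (Rook) > $6.65 (Lumen) > $5.62 (Helix) > $5.58 (Dune) > $4.83 (Orion) > …
Slot 1: Rook pays $6.65 × 590 = $3923.50
Slot 2: Lumen pays $5.62 × 530 = $2978.60
Slot 3: Helix pays $5.58 × 460 = $2566.80
Slot 4: Dune pays $4.83 × 100 = $483.00
Total = $9951.90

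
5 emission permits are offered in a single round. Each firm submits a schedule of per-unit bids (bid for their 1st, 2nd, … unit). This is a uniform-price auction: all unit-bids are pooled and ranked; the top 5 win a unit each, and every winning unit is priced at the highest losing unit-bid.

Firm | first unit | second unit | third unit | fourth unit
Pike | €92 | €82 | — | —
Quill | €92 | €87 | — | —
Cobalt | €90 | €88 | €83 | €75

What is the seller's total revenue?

Merging the schedules and taking the best 5: 92 (Pike-1), 92 (Quill-1), 90 (Cobalt-1), 88 (Cobalt-2), 87 (Quill-2)
The (k+1)-th unit-bid is €83.
Allocation: Cobalt 2, Pike 1, Quill 2. Every unit priced at €83.
Revenue = 5 × 83 = €415.

Total revenue: €415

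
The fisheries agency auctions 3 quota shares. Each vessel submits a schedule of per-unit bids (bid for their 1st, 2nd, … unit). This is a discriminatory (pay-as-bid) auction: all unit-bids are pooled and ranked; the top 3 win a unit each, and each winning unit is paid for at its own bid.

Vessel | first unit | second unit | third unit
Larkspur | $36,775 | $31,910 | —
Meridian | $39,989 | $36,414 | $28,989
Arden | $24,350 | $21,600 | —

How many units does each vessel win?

Larkspur 1, Meridian 2

Merging the schedules and taking the best 3: 39,989 (Meridian-1), 36,775 (Larkspur-1), 36,414 (Meridian-2)
Next rejected bid: $31,910 (not a price — pay-as-bid).
Allocation: Larkspur 1, Meridian 2.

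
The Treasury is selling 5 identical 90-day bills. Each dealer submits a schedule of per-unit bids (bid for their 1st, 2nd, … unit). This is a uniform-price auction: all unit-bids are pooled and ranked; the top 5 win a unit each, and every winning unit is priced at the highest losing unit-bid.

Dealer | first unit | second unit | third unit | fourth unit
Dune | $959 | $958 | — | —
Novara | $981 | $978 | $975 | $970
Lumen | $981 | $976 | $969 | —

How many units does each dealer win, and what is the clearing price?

Merging the schedules and taking the best 5: 981 (Novara-1), 981 (Lumen-1), 978 (Novara-2), 976 (Lumen-2), 975 (Novara-3)
The (k+1)-th unit-bid is $970.
Allocation: Lumen 2, Novara 3.

Lumen 2, Novara 3; clearing price $970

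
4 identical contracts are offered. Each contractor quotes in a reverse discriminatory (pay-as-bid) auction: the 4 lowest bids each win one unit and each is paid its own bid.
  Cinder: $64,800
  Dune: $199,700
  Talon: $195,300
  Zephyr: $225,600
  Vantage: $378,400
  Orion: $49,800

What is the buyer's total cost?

Ordering the bids: 49,800 (Orion), 64,800 (Cinder), 195,300 (Talon), 199,700 (Dune), 225,600 (Zephyr), 378,400 (Vantage)
Winners (4 units): Orion, Cinder, Talon, Dune.
Total cost = 49,800 + 64,800 + 195,300 + 199,700 = $509,600.

Total cost: $509,600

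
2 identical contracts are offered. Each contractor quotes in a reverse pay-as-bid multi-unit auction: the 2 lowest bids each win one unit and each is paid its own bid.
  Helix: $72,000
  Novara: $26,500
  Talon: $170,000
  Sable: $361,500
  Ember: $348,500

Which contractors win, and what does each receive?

Novara $26,500, Helix $72,000

Sorting: 26,500 (Novara), 72,000 (Helix), 170,000 (Talon), 348,500 (Ember), …
The 2 lowest are Novara, Helix.
Each winner is paid its own bid: Novara $26,500, Helix $72,000.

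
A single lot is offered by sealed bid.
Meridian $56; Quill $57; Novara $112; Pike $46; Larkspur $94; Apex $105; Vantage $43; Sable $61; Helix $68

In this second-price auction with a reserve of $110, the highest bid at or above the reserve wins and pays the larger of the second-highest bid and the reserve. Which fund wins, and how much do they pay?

Second-price auction with a reserve of $110: the highest bid at or above the reserve wins and pays the larger of the second-highest bid and the reserve.
Sorting bids: 112 (Novara) > 105 (Apex) > 94 (Larkspur) > 68 (Helix) > 61 (Sable) > 57 (Quill) > …
Novara has the top bid at or above the reserve ($112).
Second-highest bid $105 is below the reserve $110, so the reserve binds → payment $110.

Novara pays $110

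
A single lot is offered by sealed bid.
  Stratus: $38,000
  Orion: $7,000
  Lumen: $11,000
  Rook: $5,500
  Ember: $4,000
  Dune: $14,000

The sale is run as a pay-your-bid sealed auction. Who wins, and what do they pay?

Pay-your-bid sealed auction: the highest bidder wins and pays their own bid.
Bids ranked: 38,000 (Stratus) > 14,000 (Dune) > 11,000 (Lumen) > 7,000 (Orion) > 5,500 (Rook) > 4,000 (Ember)
Stratus has the highest bid and pays exactly that: $38,000.

Stratus pays $38,000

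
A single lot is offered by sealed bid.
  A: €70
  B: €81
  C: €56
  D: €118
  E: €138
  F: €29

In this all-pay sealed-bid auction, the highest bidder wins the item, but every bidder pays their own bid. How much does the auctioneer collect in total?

Total revenue: €492

Sorting bids: 138 (E) > 118 (D) > 81 (B) > 70 (A) > 56 (C) > 29 (F)
Every bidder forfeits their bid regardless of winning.
Revenue = 70 + 81 + 56 + 118 + 138 + 29 = €492.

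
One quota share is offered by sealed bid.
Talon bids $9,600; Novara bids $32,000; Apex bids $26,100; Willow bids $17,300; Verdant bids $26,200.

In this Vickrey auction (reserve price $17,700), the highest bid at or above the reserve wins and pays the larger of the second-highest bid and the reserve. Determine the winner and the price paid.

Vickrey auction (reserve price $17,700): the highest bid at or above the reserve wins and pays the larger of the second-highest bid and the reserve.
Bids ranked: 32,000 (Novara) > 26,200 (Verdant) > 26,100 (Apex) > 17,300 (Willow) > 9,600 (Talon)
Highest eligible bid: Novara at $32,000.
Second-highest bid $26,200 exceeds the reserve $17,700 → payment $26,200.

Novara pays $26,200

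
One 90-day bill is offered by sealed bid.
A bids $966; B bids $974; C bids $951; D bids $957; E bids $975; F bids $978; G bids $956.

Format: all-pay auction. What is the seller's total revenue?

Rule: the highest bidder wins the item, but every bidder pays their own bid.
Bids ranked: 978 (F) > 975 (E) > 974 (B) > 966 (A) > 957 (D) > 956 (G) > …
Every bidder forfeits their bid regardless of winning.
Revenue = 966 + 974 + 951 + 957 + 975 + 978 + 956 = $6,757.

Total revenue: $6,757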